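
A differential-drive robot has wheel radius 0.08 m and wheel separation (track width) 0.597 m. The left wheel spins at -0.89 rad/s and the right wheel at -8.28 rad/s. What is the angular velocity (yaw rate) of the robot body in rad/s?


omega = r*(wR - wL)/L = 0.08*(-8.28 - (-0.89))/0.597 = -0.9903

-0.9903 rad/s


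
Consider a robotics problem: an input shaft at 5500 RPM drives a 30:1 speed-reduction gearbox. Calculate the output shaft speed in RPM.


omega_out = omega_in / N = 5500 / 30 = 183.3333

183.3333 RPM


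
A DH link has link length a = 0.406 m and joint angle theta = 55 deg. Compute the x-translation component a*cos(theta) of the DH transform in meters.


a*cos(theta) = 0.406*cos(55 deg) = 0.2329

0.2329 m


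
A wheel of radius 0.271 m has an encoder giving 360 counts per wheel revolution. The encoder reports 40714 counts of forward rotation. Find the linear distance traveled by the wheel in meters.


revs = 40714/360 = 113.094444
d = revs * 2*pi*r = 113.094444 * 2*pi*0.271 = 192.5708

192.5708 m


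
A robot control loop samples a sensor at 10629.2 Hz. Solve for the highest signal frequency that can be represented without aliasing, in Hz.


f_max = f_s/2 = 10629.2/2 = 5314.6000

5314.6000 Hz


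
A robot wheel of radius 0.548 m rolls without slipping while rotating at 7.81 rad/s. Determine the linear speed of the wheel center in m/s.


v = omega * r = 7.81 * 0.548 = 4.2799

4.2799 m/s


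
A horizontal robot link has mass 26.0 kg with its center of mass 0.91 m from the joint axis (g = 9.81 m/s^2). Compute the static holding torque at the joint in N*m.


tau = m*g*L = 26.0 * 9.81 * 0.91 = 232.1046

232.1046 N*m


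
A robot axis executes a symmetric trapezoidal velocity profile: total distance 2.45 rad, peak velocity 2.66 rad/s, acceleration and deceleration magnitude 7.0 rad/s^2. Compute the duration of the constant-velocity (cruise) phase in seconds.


t_acc = v/a = 0.380000 s, d_acc = v^2/(2a) = 0.505400 rad each
d_cruise = 2.45 - 2*0.505400 = 1.439200 rad
t_cruise = d_cruise/v = 1.439200/2.66 = 0.5411

0.5411 s


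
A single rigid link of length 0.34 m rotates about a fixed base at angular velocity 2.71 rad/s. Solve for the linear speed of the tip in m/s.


v = L*omega = 0.34 * 2.71 = 0.9214

0.9214 m/s


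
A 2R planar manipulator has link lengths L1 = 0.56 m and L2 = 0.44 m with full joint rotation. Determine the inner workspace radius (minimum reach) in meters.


r_min = |L1 - L2| = |0.56 - 0.44| = 0.1200

0.1200 m


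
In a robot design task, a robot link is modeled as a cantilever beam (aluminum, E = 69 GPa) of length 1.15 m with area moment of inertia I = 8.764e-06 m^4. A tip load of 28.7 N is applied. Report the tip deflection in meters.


delta = F*L^3/(3*E*I) = 28.7*1.15^3/(3*6.900e+10*8.764e-06)
      = 43.6491125/1814148 = 2.4060e-05

2.4060e-05 m


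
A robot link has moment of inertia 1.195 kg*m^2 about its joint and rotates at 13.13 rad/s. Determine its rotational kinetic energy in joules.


KE = (1/2)*I*omega^2 = 0.5*1.195*13.13^2 = 103.0071

103.0071 J


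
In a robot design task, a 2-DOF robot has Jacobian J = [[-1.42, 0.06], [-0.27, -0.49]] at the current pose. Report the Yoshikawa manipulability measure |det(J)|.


det(J) = -1.42*-0.49 - (0.06)*(-0.27) = 0.7120
|det(J)| = 0.7120

0.7120


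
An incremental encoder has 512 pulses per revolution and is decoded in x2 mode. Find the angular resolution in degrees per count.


resolution = 360 / (PPR * 2) = 360 / 1024 = 0.3516

0.3516 degrees


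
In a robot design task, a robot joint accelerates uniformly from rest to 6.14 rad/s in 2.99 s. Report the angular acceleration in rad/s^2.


alpha = delta_omega / t = 6.14 / 2.99 = 2.0535

2.0535 rad/s^2


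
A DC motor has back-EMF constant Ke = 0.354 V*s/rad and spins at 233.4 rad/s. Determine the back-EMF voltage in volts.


V_emf = Ke * omega = 0.354*233.4 = 82.6236

82.6236 V


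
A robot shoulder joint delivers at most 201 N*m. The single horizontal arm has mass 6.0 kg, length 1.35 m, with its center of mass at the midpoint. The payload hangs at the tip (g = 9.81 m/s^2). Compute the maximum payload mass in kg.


tau_arm = m_arm*g*(L/2) = 6.0*9.81*1.35/2 = 39.7305 N*m
tau_payload = tau_max - tau_arm = 201 - 39.7305 = 161.2695
m_payload = tau_payload / (g*L) = 161.2695 / (9.81*1.35) = 12.1773

12.1773 kg


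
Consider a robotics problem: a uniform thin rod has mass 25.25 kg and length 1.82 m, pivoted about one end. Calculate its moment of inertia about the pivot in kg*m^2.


I = (1/3)*m*L^2 = (1/3)*25.25*1.82^2 = 27.8794

27.8794 kg*m^2


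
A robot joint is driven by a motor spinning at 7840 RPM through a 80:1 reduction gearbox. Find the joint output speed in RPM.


omega_joint = omega_motor / N = 7840 / 80 = 98.0000

98.0000 RPM


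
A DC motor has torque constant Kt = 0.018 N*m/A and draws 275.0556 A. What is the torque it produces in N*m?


tau = Kt * I = 0.018*275.0556 = 4.9510

4.9510 N*m


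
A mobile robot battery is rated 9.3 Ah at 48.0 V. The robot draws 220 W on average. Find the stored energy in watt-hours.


E = capacity * V = 9.3*48.0 = 446.4000

446.4000 Wh


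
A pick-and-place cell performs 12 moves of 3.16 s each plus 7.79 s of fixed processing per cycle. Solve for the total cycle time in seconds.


T = 12*3.16 + 7.79 = 45.7100

45.7100 s


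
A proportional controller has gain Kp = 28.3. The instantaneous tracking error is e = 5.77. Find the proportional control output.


u_P = Kp * e = 28.3 * 5.77 = 163.2910

163.2910


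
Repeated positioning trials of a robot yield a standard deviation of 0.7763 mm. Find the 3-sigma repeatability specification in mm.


repeatability = 3*sigma = 3*0.7763 = 2.3289

2.3289 mm


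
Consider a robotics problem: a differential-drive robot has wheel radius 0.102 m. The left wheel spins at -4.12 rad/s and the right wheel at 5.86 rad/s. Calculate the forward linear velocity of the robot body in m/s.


v = r*(wR + wL)/2 = 0.102*(5.86 + -4.12)/2 = 0.0887

0.0887 m/s


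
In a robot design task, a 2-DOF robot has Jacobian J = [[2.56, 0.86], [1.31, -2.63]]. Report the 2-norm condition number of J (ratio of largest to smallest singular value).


JJ^T eigenvalues: trace(JJ^T) = 15.9262, det(JJ^T) = det(J)^2 = 61.77016836
s_max^2 = (15.9262 + sqrt(6.56317300))/2 = 9.24403452
s_min^2 = (15.9262 - sqrt(6.56317300))/2 = 6.68216548
kappa = s_max/s_min = sqrt(9.24403452/6.68216548) = 1.1762

1.1762


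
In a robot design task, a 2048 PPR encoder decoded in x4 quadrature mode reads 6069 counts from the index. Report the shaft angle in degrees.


angle = counts * 360 / (PPR*4) = 6069 * 360 / 8192 = 266.7041

266.7041 degrees


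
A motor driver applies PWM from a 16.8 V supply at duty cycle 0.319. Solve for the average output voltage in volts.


V_avg = V_supply * D = 16.8*0.319 = 5.3592

5.3592 V


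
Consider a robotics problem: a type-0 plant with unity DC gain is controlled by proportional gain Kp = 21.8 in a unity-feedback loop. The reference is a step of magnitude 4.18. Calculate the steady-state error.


e_ss = R/(1 + Kp) = 4.18/(1 + 21.8) = 4.18/22.8000 = 0.1833

0.1833


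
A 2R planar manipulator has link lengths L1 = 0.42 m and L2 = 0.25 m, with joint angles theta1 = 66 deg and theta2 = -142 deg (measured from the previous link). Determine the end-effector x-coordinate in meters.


x = L1*cos(th1) + L2*cos(th1+th2) = 0.42*cos(66 deg) + 0.25*cos(-76 deg) = 0.2313

0.2313 m


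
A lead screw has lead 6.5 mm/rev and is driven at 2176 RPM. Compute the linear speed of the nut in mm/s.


v = lead * (RPM/60) = 6.5*2176/60 = 235.7333

235.7333 mm/s


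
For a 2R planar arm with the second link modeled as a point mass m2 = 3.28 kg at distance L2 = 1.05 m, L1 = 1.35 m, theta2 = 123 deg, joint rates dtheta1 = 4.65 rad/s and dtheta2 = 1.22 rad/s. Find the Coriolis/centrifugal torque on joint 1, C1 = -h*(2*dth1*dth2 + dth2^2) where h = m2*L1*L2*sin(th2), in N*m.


h = m2*L1*L2*sin(th2) = 3.28*1.35*1.05*sin(123 deg) = 3.899315
C1 = -h*(2*4.65*1.22 + 1.22^2) = -3.899315*12.8344 = -50.0454

-50.0454 N*m


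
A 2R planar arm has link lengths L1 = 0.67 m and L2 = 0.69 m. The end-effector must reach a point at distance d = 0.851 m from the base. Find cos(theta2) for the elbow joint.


cos(th2) = (d^2 - L1^2 - L2^2)/(2*L1*L2) = (0.851^2 - 0.67^2 - 0.69^2)/(2*0.67*0.69) = -0.2172

-0.2172


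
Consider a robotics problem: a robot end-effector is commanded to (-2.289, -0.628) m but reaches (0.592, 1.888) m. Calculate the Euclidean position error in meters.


dx = 0.592 - (-2.289) = 2.8810, dy = 1.888 - (-0.628) = 2.5160
err = sqrt(8.300161 + 6.330256) = 3.8250

3.8250 m


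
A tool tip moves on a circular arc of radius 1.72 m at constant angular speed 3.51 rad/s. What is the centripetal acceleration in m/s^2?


a_c = omega^2 * r = 3.51^2 * 1.72 = 21.1906

21.1906 m/s^2


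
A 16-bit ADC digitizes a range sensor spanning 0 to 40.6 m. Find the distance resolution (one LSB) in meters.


res = range / 2^n = 40.6/2^16 = 40.6/65536 = 6.1951e-04

6.1951e-04 m


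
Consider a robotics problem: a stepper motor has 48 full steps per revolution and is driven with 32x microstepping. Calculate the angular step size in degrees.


step = 360/(48*32) = 360/1536 = 0.2344

0.2344 degrees


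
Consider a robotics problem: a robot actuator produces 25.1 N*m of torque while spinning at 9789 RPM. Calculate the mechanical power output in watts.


omega = 9789 * 2*pi/60 = 1025.101683 rad/s
P = tau * omega = 25.1 * 1025.101683 = 25730.0522

25730.0522 W


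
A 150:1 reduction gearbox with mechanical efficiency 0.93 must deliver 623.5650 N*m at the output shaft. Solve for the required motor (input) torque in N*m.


tau_in = tau_out / (N * eta) = 623.5650 / (150 * 0.93) = 4.4700

4.4700 N*m


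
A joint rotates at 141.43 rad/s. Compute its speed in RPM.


RPM = 141.43 * 60/(2*pi) = 1350.5570

1350.5570 RPM


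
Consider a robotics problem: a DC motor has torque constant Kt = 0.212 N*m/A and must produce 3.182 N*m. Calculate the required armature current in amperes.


I = tau / Kt = 3.182/0.212 = 15.0094

15.0094 A


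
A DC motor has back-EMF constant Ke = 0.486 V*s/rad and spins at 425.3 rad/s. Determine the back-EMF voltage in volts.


V_emf = Ke * omega = 0.486*425.3 = 206.6958

206.6958 V


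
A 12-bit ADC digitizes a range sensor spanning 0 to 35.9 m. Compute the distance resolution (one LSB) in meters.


res = range / 2^n = 35.9/2^12 = 35.9/4096 = 0.0088

0.0088 m


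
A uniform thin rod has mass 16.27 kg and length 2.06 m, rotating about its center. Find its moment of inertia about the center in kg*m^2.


I = (1/12)*m*L^2 = (1/12)*16.27*2.06^2 = 5.7536

5.7536 kg*m^2


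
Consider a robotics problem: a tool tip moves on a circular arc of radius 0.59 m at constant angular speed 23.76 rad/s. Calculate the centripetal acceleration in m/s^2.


a_c = omega^2 * r = 23.76^2 * 0.59 = 333.0772

333.0772 m/s^2


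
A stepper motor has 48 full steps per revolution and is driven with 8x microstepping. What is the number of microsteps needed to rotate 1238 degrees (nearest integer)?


step_size = 360/(48*8) = 360/384 = 0.937500 deg
n = 1238/(360/384) = 1238*384/360 = 1320.5333 -> 1321

1321 steps


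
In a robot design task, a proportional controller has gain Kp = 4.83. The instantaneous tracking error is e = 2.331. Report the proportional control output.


u_P = Kp * e = 4.83 * 2.331 = 11.2587

11.2587


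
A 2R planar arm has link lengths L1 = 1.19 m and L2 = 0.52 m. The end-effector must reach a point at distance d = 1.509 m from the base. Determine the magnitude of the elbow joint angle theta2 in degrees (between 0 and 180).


cos(th2) = (d^2 - L1^2 - L2^2)/(2*L1*L2) = (1.509^2 - 1.19^2 - 0.52^2)/(2*1.19*0.52) = 0.47719861
th2 = acos(0.47719861) = 61.4974 deg

61.4974 degrees


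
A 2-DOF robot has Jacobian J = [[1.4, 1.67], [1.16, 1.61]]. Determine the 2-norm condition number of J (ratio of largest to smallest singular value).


JJ^T eigenvalues: trace(JJ^T) = 8.6866, det(JJ^T) = det(J)^2 = 0.10036224
s_max^2 = (8.6866 + sqrt(75.05557060))/2 = 8.67503091
s_min^2 = (8.6866 - sqrt(75.05557060))/2 = 0.01156909
kappa = s_max/s_min = sqrt(8.67503091/0.01156909) = 27.3833

27.3833


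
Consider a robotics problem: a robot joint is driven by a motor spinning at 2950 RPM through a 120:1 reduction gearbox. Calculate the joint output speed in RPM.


omega_joint = omega_motor / N = 2950 / 120 = 24.5833

24.5833 RPM


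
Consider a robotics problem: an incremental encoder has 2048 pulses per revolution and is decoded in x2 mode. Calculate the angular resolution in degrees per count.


resolution = 360 / (PPR * 2) = 360 / 4096 = 0.0879

0.0879 degrees


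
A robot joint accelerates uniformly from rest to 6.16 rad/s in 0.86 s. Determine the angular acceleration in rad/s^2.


alpha = delta_omega / t = 6.16 / 0.86 = 7.1628

7.1628 rad/s^2


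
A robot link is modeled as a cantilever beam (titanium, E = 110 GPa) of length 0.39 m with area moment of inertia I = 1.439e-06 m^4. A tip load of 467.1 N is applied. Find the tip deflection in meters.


delta = F*L^3/(3*E*I) = 467.1*0.39^3/(3*1.100e+11*1.439e-06)
      = 27.7079049/474870 = 5.8348e-05

5.8348e-05 m


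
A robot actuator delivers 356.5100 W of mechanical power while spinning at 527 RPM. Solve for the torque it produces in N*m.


omega = 527 * 2*pi/60 = 55.187311 rad/s
tau = P / omega = 356.5100 / 55.187311 = 6.4600

6.4600 N*m


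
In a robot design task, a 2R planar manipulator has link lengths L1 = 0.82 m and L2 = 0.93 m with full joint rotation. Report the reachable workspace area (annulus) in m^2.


r_max = L1 + L2 = 1.7500, r_min = |L1 - L2| = 0.1100
A = pi*(r_max^2 - r_min^2) = pi*(3.0625 - 0.0121) = 9.5831

9.5831 m^2


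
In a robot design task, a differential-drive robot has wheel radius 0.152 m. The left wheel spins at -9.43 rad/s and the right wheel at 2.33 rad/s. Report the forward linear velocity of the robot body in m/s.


v = r*(wR + wL)/2 = 0.152*(2.33 + -9.43)/2 = -0.5396

-0.5396 m/s


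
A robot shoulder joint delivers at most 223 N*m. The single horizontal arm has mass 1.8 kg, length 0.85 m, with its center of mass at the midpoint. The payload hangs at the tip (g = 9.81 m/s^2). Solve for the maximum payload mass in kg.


tau_arm = m_arm*g*(L/2) = 1.8*9.81*0.85/2 = 7.5047 N*m
tau_payload = tau_max - tau_arm = 223 - 7.5047 = 215.4953
m_payload = tau_payload / (g*L) = 215.4953 / (9.81*0.85) = 25.8434

25.8434 kg


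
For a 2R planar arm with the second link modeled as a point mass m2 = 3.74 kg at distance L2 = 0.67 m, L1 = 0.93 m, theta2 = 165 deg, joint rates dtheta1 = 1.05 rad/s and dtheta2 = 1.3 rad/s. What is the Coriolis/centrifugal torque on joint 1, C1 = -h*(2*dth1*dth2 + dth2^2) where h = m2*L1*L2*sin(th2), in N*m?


h = m2*L1*L2*sin(th2) = 3.74*0.93*0.67*sin(165 deg) = 0.603150
C1 = -h*(2*1.05*1.3 + 1.3^2) = -0.603150*4.4200 = -2.6659

-2.6659 N*m


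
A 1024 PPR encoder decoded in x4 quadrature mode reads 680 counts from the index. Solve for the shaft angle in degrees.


angle = counts * 360 / (PPR*4) = 680 * 360 / 4096 = 59.7656

59.7656 degrees


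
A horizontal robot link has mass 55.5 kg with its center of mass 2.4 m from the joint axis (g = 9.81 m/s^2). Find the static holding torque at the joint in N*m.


tau = m*g*L = 55.5 * 9.81 * 2.4 = 1306.6920

1306.6920 N*m


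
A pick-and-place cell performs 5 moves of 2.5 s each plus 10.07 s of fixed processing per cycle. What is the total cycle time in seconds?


T = 5*2.5 + 10.07 = 22.5700

22.5700 s


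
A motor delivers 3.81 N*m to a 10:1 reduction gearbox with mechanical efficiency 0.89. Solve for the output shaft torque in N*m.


tau_out = tau_in * N * eta = 3.81 * 10 * 0.89 = 33.9090

33.9090 N*m


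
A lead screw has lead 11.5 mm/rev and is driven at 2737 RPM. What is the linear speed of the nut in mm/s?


v = lead * (RPM/60) = 11.5*2737/60 = 524.5917

524.5917 mm/s


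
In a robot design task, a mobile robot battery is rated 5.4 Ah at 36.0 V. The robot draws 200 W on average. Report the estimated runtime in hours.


E = 5.4*36.0 = 194.4000 Wh
t = E/P = 194.4000/200 = 0.9720

0.9720 hours


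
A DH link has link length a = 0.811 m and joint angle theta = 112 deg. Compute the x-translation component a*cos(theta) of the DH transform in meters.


a*cos(theta) = 0.811*cos(112 deg) = -0.3038

-0.3038 m


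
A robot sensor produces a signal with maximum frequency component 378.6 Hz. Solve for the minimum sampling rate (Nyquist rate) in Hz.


f_s,min = 2*f_max = 2*378.6 = 757.2000

757.2000 Hz


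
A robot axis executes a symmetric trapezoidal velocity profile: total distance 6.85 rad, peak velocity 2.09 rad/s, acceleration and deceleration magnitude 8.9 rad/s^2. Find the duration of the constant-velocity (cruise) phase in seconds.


t_acc = v/a = 0.234831 s, d_acc = v^2/(2a) = 0.245399 rad each
d_cruise = 6.85 - 2*0.245399 = 6.359202 rad
t_cruise = d_cruise/v = 6.359202/2.09 = 3.0427

3.0427 s


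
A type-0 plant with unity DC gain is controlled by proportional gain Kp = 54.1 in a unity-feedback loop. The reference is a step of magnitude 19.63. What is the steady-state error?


e_ss = R/(1 + Kp) = 19.63/(1 + 54.1) = 19.63/55.1000 = 0.3563

0.3563


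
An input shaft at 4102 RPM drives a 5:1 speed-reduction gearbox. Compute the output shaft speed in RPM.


omega_out = omega_in / N = 4102 / 5 = 820.4000

820.4000 RPM


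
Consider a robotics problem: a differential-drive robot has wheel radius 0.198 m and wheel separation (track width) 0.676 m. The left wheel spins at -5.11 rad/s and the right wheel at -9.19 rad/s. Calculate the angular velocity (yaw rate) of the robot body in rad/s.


omega = r*(wR - wL)/L = 0.198*(-9.19 - (-5.11))/0.676 = -1.1950

-1.1950 rad/s


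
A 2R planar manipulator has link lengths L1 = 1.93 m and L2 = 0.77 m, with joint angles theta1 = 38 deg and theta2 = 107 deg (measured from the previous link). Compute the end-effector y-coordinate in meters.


y = L1*sin(th1) + L2*sin(th1+th2) = 1.93*sin(38 deg) + 0.77*sin(145 deg) = 1.6299

1.6299 m


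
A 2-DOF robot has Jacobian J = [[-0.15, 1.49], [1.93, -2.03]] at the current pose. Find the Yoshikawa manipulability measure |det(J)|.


det(J) = -0.15*-2.03 - (1.49)*(1.93) = -2.5712
|det(J)| = 2.5712

2.5712


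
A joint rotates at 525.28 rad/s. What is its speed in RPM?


RPM = 525.28 * 60/(2*pi) = 5016.0545

5016.0545 RPM


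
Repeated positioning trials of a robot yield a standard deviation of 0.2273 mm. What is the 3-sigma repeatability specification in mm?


repeatability = 3*sigma = 3*0.2273 = 0.6819

0.6819 mm


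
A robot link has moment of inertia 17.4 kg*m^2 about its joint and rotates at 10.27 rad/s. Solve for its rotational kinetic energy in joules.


KE = (1/2)*I*omega^2 = 0.5*17.4*10.27^2 = 917.6142

917.6142 J


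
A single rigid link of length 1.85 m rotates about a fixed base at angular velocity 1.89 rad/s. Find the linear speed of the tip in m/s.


v = L*omega = 1.85 * 1.89 = 3.4965

3.4965 m/s


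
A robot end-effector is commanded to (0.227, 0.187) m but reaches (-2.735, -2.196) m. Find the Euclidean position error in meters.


dx = -2.735 - (0.227) = -2.9620, dy = -2.196 - (0.187) = -2.3830
err = sqrt(8.773444 + 5.678689) = 3.8016

3.8016 m


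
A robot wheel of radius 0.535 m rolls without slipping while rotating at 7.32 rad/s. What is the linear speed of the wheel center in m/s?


v = omega * r = 7.32 * 0.535 = 3.9162

3.9162 m/s


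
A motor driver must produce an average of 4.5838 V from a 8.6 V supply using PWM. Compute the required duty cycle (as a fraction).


D = V_avg/V_supply = 4.5838/8.6 = 0.5330

0.5330


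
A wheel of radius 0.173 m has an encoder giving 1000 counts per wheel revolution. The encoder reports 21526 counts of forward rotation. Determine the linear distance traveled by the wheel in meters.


revs = 21526/1000 = 21.526000
d = revs * 2*pi*r = 21.526000 * 2*pi*0.173 = 23.3986

23.3986 m


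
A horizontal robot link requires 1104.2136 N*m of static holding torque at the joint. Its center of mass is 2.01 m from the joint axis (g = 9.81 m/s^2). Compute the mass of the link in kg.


m = tau / (g*L) = 1104.2136 / (9.81 * 2.01) = 56.0000

56.0000 kg


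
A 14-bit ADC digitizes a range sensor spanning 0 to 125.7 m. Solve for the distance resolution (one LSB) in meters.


res = range / 2^n = 125.7/2^14 = 125.7/16384 = 0.0077

0.0077 m


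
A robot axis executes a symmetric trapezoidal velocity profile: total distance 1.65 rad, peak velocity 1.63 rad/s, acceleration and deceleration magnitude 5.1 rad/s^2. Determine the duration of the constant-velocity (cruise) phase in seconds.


t_acc = v/a = 0.319608 s, d_acc = v^2/(2a) = 0.260480 rad each
d_cruise = 1.65 - 2*0.260480 = 1.129040 rad
t_cruise = d_cruise/v = 1.129040/1.63 = 0.6927

0.6927 s


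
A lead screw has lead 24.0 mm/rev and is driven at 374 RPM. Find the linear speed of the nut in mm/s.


v = lead * (RPM/60) = 24.0*374/60 = 149.6000

149.6000 mm/s


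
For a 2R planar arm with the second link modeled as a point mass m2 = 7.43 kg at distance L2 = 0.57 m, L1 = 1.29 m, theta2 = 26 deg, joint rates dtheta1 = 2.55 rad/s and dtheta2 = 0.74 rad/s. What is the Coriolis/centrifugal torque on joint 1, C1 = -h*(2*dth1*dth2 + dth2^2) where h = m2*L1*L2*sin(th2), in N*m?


h = m2*L1*L2*sin(th2) = 7.43*1.29*0.57*sin(26 deg) = 2.394944
C1 = -h*(2*2.55*0.74 + 0.74^2) = -2.394944*4.3216 = -10.3500

-10.3500 N*m


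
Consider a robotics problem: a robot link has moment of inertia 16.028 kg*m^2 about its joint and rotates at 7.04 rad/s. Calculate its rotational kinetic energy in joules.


KE = (1/2)*I*omega^2 = 0.5*16.028*7.04^2 = 397.1867

397.1867 J


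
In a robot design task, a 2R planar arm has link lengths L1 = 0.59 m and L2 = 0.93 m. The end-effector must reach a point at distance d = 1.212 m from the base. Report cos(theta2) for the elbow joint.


cos(th2) = (d^2 - L1^2 - L2^2)/(2*L1*L2) = (1.212^2 - 0.59^2 - 0.93^2)/(2*0.59*0.93) = 0.2332

0.2332


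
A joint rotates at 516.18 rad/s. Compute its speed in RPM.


RPM = 516.18 * 60/(2*pi) = 4929.1559

4929.1559 RPM


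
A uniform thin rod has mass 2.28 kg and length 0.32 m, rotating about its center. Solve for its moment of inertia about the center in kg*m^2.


I = (1/12)*m*L^2 = (1/12)*2.28*0.32^2 = 0.0195

0.0195 kg*m^2


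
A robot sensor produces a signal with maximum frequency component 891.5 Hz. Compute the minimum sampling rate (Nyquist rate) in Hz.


f_s,min = 2*f_max = 2*891.5 = 1783.0000

1783.0000 Hz


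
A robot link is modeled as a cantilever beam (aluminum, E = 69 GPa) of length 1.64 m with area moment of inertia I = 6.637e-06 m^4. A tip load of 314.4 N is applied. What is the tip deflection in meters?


delta = F*L^3/(3*E*I) = 314.4*1.64^3/(3*6.900e+10*6.637e-06)
      = 1386.8007936/1373859 = 0.0010

0.0010 m


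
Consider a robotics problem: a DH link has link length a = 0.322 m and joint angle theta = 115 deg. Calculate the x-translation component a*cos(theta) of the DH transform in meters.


a*cos(theta) = 0.322*cos(115 deg) = -0.1361

-0.1361 m


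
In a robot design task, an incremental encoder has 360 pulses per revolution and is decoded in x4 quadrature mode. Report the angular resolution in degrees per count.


resolution = 360 / (PPR * 4) = 360 / 1440 = 0.2500

0.2500 degrees


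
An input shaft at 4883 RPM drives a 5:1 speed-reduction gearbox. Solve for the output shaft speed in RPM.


omega_out = omega_in / N = 4883 / 5 = 976.6000

976.6000 RPM


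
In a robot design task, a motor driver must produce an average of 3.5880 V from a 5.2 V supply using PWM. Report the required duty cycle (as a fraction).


D = V_avg/V_supply = 3.5880/5.2 = 0.6900

0.6900


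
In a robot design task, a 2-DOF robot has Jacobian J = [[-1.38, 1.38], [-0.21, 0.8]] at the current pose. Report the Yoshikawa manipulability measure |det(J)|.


det(J) = -1.38*0.8 - (1.38)*(-0.21) = -0.8142
|det(J)| = 0.8142

0.8142


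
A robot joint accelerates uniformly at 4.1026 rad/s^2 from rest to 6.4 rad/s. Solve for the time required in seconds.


t = delta_omega / alpha = 6.4 / 4.1026 = 1.5600

1.5600 s


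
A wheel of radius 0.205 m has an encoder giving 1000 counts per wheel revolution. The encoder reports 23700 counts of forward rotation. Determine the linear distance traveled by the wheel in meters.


revs = 23700/1000 = 23.700000
d = revs * 2*pi*r = 23.700000 * 2*pi*0.205 = 30.5269

30.5269 m


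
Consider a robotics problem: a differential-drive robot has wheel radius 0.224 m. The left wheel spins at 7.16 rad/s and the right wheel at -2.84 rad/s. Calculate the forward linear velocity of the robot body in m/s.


v = r*(wR + wL)/2 = 0.224*(-2.84 + 7.16)/2 = 0.4838

0.4838 m/s


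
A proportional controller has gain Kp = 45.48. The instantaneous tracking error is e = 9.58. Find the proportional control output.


u_P = Kp * e = 45.48 * 9.58 = 435.6984

435.6984


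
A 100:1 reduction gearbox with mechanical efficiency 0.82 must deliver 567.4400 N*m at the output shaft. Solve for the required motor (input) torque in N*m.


tau_in = tau_out / (N * eta) = 567.4400 / (100 * 0.82) = 6.9200

6.9200 N*m


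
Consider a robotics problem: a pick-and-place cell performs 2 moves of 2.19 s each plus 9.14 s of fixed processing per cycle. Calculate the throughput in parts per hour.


T_cycle = 2*2.19 + 9.14 = 13.5200 s
rate = 3600/T = 266.2722

266.2722 parts/hour


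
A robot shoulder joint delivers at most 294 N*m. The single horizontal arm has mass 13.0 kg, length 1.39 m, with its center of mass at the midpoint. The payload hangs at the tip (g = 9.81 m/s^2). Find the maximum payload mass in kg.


tau_arm = m_arm*g*(L/2) = 13.0*9.81*1.39/2 = 88.6333 N*m
tau_payload = tau_max - tau_arm = 294 - 88.6333 = 205.3667
m_payload = tau_payload / (g*L) = 205.3667 / (9.81*1.39) = 15.0607

15.0607 kg


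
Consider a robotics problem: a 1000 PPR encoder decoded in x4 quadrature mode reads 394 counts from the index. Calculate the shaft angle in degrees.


angle = counts * 360 / (PPR*4) = 394 * 360 / 4000 = 35.4600

35.4600 degrees


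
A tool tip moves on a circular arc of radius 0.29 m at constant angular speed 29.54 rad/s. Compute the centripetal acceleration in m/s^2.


a_c = omega^2 * r = 29.54^2 * 0.29 = 253.0574

253.0574 m/s^2


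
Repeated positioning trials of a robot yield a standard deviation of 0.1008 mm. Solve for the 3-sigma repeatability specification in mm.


repeatability = 3*sigma = 3*0.1008 = 0.3024

0.3024 mm


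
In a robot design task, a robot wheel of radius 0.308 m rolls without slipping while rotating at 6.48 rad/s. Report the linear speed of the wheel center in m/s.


v = omega * r = 6.48 * 0.308 = 1.9958

1.9958 m/s


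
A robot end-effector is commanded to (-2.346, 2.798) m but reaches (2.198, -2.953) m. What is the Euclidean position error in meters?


dx = 2.198 - (-2.346) = 4.5440, dy = -2.953 - (2.798) = -5.7510
err = sqrt(20.647936 + 33.074001) = 7.3295

7.3295 m


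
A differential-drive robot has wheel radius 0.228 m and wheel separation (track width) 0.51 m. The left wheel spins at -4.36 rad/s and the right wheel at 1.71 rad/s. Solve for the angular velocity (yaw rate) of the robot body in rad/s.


omega = r*(wR - wL)/L = 0.228*(1.71 - (-4.36))/0.51 = 2.7136

2.7136 rad/s


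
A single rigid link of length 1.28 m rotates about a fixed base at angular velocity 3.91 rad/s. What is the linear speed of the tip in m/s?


v = L*omega = 1.28 * 3.91 = 5.0048

5.0048 m/s


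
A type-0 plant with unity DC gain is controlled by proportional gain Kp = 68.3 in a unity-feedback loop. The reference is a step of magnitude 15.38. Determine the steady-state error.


e_ss = R/(1 + Kp) = 15.38/(1 + 68.3) = 15.38/69.3000 = 0.2219

0.2219


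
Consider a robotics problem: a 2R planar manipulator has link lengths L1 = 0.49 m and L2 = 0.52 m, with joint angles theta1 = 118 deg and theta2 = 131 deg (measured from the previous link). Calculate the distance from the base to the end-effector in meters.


x = L1*cos(th1) + L2*cos(th1+th2) = -0.416392
y = L1*sin(th1) + L2*sin(th1+th2) = -0.052818
d = sqrt(x^2 + y^2) = sqrt(0.173382 + 0.002790) = 0.4197

0.4197 m


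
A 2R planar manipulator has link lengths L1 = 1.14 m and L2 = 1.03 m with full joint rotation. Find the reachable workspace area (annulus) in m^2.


r_max = L1 + L2 = 2.1700, r_min = |L1 - L2| = 0.1100
A = pi*(r_max^2 - r_min^2) = pi*(4.7089 - 0.0121) = 14.7554

14.7554 m^2


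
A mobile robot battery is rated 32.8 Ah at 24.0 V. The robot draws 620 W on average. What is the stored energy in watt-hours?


E = capacity * V = 32.8*24.0 = 787.2000

787.2000 Wh


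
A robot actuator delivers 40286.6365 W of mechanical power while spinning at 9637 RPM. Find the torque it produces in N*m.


omega = 9637 * 2*pi/60 = 1009.184280 rad/s
tau = P / omega = 40286.6365 / 1009.184280 = 39.9200

39.9200 N*m


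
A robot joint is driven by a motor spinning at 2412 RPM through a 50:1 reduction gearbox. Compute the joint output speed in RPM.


omega_joint = omega_motor / N = 2412 / 50 = 48.2400

48.2400 RPM


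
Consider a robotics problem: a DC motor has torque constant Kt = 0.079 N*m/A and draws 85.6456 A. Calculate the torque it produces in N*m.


tau = Kt * I = 0.079*85.6456 = 6.7660

6.7660 N*m


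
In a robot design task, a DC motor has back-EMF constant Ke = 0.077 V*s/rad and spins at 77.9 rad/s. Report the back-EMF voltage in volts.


V_emf = Ke * omega = 0.077*77.9 = 5.9983

5.9983 V


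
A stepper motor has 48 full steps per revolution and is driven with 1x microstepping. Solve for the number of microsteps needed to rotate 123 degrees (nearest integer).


step_size = 360/(48*1) = 360/48 = 7.500000 deg
n = 123/(360/48) = 123*48/360 = 16.4000 -> 16

16 steps


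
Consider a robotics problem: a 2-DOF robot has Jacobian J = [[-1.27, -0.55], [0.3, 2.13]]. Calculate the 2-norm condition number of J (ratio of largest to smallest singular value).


JJ^T eigenvalues: trace(JJ^T) = 6.5423, det(JJ^T) = det(J)^2 = 6.45210801
s_max^2 = (6.5423 + sqrt(16.99325725))/2 = 5.33229393
s_min^2 = (6.5423 - sqrt(16.99325725))/2 = 1.21000607
kappa = s_max/s_min = sqrt(5.33229393/1.21000607) = 2.0992

2.0992


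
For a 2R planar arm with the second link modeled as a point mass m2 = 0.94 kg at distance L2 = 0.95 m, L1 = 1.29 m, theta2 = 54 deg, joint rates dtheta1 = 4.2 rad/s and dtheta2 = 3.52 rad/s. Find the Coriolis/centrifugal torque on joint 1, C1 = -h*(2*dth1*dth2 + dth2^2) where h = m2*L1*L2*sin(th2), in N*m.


h = m2*L1*L2*sin(th2) = 0.94*1.29*0.95*sin(54 deg) = 0.931963
C1 = -h*(2*4.2*3.52 + 3.52^2) = -0.931963*41.9584 = -39.1037

-39.1037 N*m


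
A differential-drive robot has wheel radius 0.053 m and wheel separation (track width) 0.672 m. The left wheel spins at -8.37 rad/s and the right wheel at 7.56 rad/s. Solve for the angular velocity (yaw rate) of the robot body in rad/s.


omega = r*(wR - wL)/L = 0.053*(7.56 - (-8.37))/0.672 = 1.2564

1.2564 rad/s


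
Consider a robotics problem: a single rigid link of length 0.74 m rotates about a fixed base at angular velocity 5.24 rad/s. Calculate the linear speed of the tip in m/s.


v = L*omega = 0.74 * 5.24 = 3.8776

3.8776 m/s


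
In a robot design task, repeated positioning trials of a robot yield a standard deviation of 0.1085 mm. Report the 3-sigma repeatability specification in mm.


repeatability = 3*sigma = 3*0.1085 = 0.3255

0.3255 mm


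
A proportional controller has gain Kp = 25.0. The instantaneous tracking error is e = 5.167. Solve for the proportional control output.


u_P = Kp * e = 25.0 * 5.167 = 129.1750

129.1750


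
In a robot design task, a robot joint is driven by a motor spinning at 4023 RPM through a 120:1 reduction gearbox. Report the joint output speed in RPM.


omega_joint = omega_motor / N = 4023 / 120 = 33.5250

33.5250 RPM


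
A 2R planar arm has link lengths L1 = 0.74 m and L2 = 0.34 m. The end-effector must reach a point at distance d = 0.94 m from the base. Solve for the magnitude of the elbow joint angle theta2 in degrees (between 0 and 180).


cos(th2) = (d^2 - L1^2 - L2^2)/(2*L1*L2) = (0.94^2 - 0.74^2 - 0.34^2)/(2*0.74*0.34) = 0.43799682
th2 = acos(0.43799682) = 64.0239 deg

64.0239 degrees


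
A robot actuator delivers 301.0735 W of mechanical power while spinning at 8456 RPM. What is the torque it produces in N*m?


omega = 8456 * 2*pi/60 = 885.510249 rad/s
tau = P / omega = 301.0735 / 885.510249 = 0.3400

0.3400 N*m


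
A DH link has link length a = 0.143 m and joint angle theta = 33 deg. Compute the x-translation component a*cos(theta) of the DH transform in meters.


a*cos(theta) = 0.143*cos(33 deg) = 0.1199

0.1199 m


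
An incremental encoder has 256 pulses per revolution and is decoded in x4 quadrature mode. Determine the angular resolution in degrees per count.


resolution = 360 / (PPR * 4) = 360 / 1024 = 0.3516

0.3516 degrees


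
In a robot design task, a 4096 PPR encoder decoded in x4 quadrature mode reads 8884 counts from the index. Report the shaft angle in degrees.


angle = counts * 360 / (PPR*4) = 8884 * 360 / 16384 = 195.2051

195.2051 degrees


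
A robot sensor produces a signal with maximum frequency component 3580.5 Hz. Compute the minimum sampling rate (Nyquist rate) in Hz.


f_s,min = 2*f_max = 2*3580.5 = 7161.0000

7161.0000 Hz


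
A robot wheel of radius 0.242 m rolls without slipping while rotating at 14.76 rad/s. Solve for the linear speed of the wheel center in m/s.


v = omega * r = 14.76 * 0.242 = 3.5719

3.5719 m/s


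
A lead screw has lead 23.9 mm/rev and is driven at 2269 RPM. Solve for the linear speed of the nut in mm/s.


v = lead * (RPM/60) = 23.9*2269/60 = 903.8183

903.8183 mm/s


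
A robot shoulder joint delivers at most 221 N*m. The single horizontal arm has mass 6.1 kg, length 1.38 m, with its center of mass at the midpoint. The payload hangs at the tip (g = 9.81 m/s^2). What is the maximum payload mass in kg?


tau_arm = m_arm*g*(L/2) = 6.1*9.81*1.38/2 = 41.2903 N*m
tau_payload = tau_max - tau_arm = 221 - 41.2903 = 179.7097
m_payload = tau_payload / (g*L) = 179.7097 / (9.81*1.38) = 13.2747

13.2747 kg


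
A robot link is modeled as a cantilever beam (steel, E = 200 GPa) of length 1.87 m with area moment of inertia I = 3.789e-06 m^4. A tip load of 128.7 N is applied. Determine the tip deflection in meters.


delta = F*L^3/(3*E*I) = 128.7*1.87^3/(3*2.000e+11*3.789e-06)
      = 841.5954261/2273400 = 3.7019e-04

3.7019e-04 m


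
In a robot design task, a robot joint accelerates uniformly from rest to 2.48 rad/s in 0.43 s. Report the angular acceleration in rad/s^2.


alpha = delta_omega / t = 2.48 / 0.43 = 5.7674

5.7674 rad/s^2


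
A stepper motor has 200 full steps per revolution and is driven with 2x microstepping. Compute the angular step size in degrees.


step = 360/(200*2) = 360/400 = 0.9000

0.9000 degrees


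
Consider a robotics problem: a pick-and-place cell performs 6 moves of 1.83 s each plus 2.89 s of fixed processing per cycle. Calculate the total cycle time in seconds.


T = 6*1.83 + 2.89 = 13.8700

13.8700 s


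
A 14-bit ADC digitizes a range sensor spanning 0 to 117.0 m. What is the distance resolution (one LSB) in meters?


res = range / 2^n = 117.0/2^14 = 117.0/16384 = 0.0071

0.0071 m


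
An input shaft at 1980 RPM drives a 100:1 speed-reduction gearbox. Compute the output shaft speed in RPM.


omega_out = omega_in / N = 1980 / 100 = 19.8000

19.8000 RPM


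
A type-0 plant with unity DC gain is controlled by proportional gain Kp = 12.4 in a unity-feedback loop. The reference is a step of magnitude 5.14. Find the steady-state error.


e_ss = R/(1 + Kp) = 5.14/(1 + 12.4) = 5.14/13.4000 = 0.3836

0.3836


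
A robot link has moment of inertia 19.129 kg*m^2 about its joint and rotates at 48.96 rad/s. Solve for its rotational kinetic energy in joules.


KE = (1/2)*I*omega^2 = 0.5*19.129*48.96^2 = 22926.8870

22926.8870 J


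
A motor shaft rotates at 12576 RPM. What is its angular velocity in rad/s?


omega = 12576 * 2*pi/60 = 1316.9556

1316.9556 rad/s


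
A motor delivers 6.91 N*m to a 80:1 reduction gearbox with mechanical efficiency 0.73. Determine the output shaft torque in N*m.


tau_out = tau_in * N * eta = 6.91 * 80 * 0.73 = 403.5440

403.5440 N*m


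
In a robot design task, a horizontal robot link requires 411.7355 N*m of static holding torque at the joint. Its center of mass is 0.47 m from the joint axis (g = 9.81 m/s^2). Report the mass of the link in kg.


m = tau / (g*L) = 411.7355 / (9.81 * 0.47) = 89.3000

89.3000 kg


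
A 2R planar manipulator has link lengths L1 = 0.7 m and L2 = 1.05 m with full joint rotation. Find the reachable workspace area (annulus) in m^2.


r_max = L1 + L2 = 1.7500, r_min = |L1 - L2| = 0.3500
A = pi*(r_max^2 - r_min^2) = pi*(3.0625 - 0.1225) = 9.2363

9.2363 m^2


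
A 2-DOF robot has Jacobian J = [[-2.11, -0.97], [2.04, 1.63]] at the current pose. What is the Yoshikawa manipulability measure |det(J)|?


det(J) = -2.11*1.63 - (-0.97)*(2.04) = -1.4605
|det(J)| = 1.4605

1.4605


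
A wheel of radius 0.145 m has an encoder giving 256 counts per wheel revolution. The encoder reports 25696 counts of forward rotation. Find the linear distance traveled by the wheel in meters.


revs = 25696/256 = 100.375000
d = revs * 2*pi*r = 100.375000 * 2*pi*0.145 = 91.4478

91.4478 m


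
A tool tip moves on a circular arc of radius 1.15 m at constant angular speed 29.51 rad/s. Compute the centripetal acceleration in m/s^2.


a_c = omega^2 * r = 29.51^2 * 1.15 = 1001.4661

1001.4661 m/s^2


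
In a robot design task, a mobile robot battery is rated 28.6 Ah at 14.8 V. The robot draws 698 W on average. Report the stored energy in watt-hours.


E = capacity * V = 28.6*14.8 = 423.2800

423.2800 Wh


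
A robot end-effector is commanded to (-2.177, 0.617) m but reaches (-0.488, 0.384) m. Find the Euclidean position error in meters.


dx = -0.488 - (-2.177) = 1.6890, dy = 0.384 - (0.617) = -0.2330
err = sqrt(2.852721 + 0.054289) = 1.7050

1.7050 m


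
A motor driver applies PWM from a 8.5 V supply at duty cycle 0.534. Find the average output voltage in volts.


V_avg = V_supply * D = 8.5*0.534 = 4.5390

4.5390 V


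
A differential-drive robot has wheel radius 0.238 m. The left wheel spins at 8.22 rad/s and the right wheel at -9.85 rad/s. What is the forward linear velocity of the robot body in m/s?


v = r*(wR + wL)/2 = 0.238*(-9.85 + 8.22)/2 = -0.1940

-0.1940 m/s


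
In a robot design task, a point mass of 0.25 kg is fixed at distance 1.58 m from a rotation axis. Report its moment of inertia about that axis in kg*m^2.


I = m*r^2 = 0.25*1.58^2 = 0.6241

0.6241 kg*m^2


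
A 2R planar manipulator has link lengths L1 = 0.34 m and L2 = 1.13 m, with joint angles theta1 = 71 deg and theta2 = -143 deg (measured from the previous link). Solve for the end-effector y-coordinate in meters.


y = L1*sin(th1) + L2*sin(th1+th2) = 0.34*sin(71 deg) + 1.13*sin(-72 deg) = -0.7532

-0.7532 m


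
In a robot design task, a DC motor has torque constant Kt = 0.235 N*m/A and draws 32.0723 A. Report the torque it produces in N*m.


tau = Kt * I = 0.235*32.0723 = 7.5370

7.5370 N*m
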